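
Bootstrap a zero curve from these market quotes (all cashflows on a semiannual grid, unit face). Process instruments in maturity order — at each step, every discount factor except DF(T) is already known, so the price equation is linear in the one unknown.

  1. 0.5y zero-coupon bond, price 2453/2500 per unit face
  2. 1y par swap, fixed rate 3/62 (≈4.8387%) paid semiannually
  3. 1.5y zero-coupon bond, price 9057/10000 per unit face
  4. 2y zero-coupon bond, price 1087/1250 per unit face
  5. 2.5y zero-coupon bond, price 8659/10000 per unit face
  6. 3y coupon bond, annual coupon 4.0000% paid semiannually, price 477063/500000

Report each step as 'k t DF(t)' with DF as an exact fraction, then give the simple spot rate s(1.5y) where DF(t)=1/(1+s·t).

step 1 [0.5y] zero: DF = P = 2453/2500 ≈ 0.981200
step 2 [1y] swap r/2=3/124: DF=(1 − 3/124·(0.981200))/(1+3/124) = 2383/2500 ≈ 0.953200
step 3 [1.5y] zero: DF = P = 9057/10000 ≈ 0.905700
step 4 [2y] zero: DF = P = 1087/1250 ≈ 0.869600
step 5 [2.5y] zero: DF = P = 8659/10000 ≈ 0.865900
step 6 [3y] bond c/2=1/50: DF=(477063/500000 − 1/50·(0.981200+0.953200+0.905700+0.869600+0.865900))/(1+1/50) = 8457/10000 ≈ 0.845700

1 1/2 2453/2500
2 1 2383/2500
3 3/2 9057/10000
4 2 1087/1250
5 5/2 8659/10000
6 3 8457/10000
s(1.5y) = (1/(9057/10000) − 1)/(3/2) = 1886/27171 ≈ 6.9412%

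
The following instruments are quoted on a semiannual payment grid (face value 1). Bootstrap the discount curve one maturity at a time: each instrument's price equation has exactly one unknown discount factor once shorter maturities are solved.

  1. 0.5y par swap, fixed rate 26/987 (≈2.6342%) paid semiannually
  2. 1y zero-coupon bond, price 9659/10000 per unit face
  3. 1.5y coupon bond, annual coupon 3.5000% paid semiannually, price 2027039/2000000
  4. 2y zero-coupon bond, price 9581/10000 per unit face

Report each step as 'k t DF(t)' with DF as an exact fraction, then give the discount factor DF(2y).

step 1 [0.5y] swap r/2=13/987: DF=(1 − 13/987·(0))/(1+13/987) = 987/1000 ≈ 0.987000
step 2 [1y] zero: DF = P = 9659/10000 ≈ 0.965900
step 3 [1.5y] bond c/2=7/400: DF=(2027039/2000000 − 7/400·(0.987000+0.965900))/(1+7/400) = 77/80 ≈ 0.962500
step 4 [2y] zero: DF = P = 9581/10000 ≈ 0.958100

1 1/2 987/1000
2 1 9659/10000
3 3/2 77/80
4 2 9581/10000
DF(2y) = 9581/10000 ≈ 0.958100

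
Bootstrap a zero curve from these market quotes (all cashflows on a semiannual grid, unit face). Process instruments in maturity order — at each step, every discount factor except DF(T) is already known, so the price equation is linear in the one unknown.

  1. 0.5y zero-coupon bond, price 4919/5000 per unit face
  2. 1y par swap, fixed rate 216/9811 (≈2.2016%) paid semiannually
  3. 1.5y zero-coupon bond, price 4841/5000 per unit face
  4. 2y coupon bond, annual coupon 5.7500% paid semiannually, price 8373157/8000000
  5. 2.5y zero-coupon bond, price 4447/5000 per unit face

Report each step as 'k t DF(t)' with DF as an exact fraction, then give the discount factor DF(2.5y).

1 1/2 4919/5000
2 1 1223/1250
3 3/2 4841/5000
4 2 1871/2000
5 5/2 4447/5000
DF(2.5y) = 4447/5000 ≈ 0.889400

step 1 [0.5y] zero: DF = P = 4919/5000 ≈ 0.983800
step 2 [1y] swap r/2=108/9811: DF=(1 − 108/9811·(0.983800))/(1+108/9811) = 1223/1250 ≈ 0.978400
step 3 [1.5y] zero: DF = P = 4841/5000 ≈ 0.968200
step 4 [2y] bond c/2=23/800: DF=(8373157/8000000 − 23/800·(0.983800+0.978400+0.968200))/(1+23/800) = 1871/2000 ≈ 0.935500
step 5 [2.5y] zero: DF = P = 4447/5000 ≈ 0.889400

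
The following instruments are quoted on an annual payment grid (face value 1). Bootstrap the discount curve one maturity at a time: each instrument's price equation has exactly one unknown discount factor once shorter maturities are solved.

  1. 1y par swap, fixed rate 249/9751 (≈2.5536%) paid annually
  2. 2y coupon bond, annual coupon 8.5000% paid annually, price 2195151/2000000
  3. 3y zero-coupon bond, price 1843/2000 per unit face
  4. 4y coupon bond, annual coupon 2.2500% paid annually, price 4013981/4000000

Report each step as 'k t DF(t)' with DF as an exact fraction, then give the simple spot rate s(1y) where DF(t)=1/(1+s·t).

1 1 9751/10000
2 2 1169/1250
3 3 1843/2000
4 4 9191/10000
s(1y) = (1/(9751/10000) − 1)/(1) = 249/9751 ≈ 2.5536%

step 1 [1y] swap r/1=249/9751: DF=(1 − 249/9751·(0))/(1+249/9751) = 9751/10000 ≈ 0.975100
step 2 [2y] bond c/1=17/200: DF=(2195151/2000000 − 17/200·(0.975100))/(1+17/200) = 1169/1250 ≈ 0.935200
step 3 [3y] zero: DF = P = 1843/2000 ≈ 0.921500
step 4 [4y] bond c/1=9/400: DF=(4013981/4000000 − 9/400·(0.975100+0.935200+0.921500))/(1+9/400) = 9191/10000 ≈ 0.919100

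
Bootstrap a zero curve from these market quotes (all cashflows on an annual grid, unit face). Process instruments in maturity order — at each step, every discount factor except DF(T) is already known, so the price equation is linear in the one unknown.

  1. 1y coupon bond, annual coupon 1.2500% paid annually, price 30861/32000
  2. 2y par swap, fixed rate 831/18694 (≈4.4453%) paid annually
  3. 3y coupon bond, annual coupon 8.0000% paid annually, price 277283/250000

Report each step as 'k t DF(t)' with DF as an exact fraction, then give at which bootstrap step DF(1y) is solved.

step 1 [1y] bond c/1=1/80: DF=(30861/32000 − 1/80·(0))/(1+1/80) = 381/400 ≈ 0.952500
step 2 [2y] swap r/1=831/18694: DF=(1 − 831/18694·(0.952500))/(1+831/18694) = 9169/10000 ≈ 0.916900
step 3 [3y] bond c/1=2/25: DF=(277283/250000 − 2/25·(0.952500+0.916900))/(1+2/25) = 1777/2000 ≈ 0.888500

1 1 381/400
2 2 9169/10000
3 3 1777/2000
DF(1y) is solved at step 1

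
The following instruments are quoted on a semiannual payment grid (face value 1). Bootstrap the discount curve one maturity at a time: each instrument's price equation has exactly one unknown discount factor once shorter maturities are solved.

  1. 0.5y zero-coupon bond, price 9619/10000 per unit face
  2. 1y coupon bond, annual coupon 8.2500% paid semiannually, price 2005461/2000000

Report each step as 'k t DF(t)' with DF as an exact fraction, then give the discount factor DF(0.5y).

step 1 [0.5y] zero: DF = P = 9619/10000 ≈ 0.961900
step 2 [1y] bond c/2=33/800: DF=(2005461/2000000 − 33/800·(0.961900))/(1+33/800) = 9249/10000 ≈ 0.924900

1 1/2 9619/10000
2 1 9249/10000
DF(0.5y) = 9619/10000 ≈ 0.961900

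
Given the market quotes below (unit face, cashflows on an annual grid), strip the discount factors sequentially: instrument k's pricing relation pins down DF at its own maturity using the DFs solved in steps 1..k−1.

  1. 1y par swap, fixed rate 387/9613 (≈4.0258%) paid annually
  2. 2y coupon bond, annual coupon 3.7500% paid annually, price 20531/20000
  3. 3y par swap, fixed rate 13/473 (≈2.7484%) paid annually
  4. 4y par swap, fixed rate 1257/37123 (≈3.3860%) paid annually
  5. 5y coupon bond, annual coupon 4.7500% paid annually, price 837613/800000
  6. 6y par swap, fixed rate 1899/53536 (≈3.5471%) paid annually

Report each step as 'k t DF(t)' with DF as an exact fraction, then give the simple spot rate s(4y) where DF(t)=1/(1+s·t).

step 1 [1y] swap r/1=387/9613: DF=(1 − 387/9613·(0))/(1+387/9613) = 9613/10000 ≈ 0.961300
step 2 [2y] bond c/1=3/80: DF=(20531/20000 − 3/80·(0.961300))/(1+3/80) = 9547/10000 ≈ 0.954700
step 3 [3y] swap r/1=13/473: DF=(1 − 13/473·(0.961300+0.954700))/(1+13/473) = 461/500 ≈ 0.922000
step 4 [4y] swap r/1=1257/37123: DF=(1 − 1257/37123·(0.961300+0.954700+0.922000))/(1+1257/37123) = 8743/10000 ≈ 0.874300
step 5 [5y] bond c/1=19/400: DF=(837613/800000 − 19/400·(0.961300+0.954700+0.922000+0.874300))/(1+19/400) = 1039/1250 ≈ 0.831200
step 6 [6y] swap r/1=1899/53536: DF=(1 − 1899/53536·(0.961300+0.954700+0.922000+0.874300+0.831200))/(1+1899/53536) = 8101/10000 ≈ 0.810100

1 1 9613/10000
2 2 9547/10000
3 3 461/500
4 4 8743/10000
5 5 1039/1250
6 6 8101/10000
s(4y) = (1/(8743/10000) − 1)/(4) = 1257/34972 ≈ 3.5943%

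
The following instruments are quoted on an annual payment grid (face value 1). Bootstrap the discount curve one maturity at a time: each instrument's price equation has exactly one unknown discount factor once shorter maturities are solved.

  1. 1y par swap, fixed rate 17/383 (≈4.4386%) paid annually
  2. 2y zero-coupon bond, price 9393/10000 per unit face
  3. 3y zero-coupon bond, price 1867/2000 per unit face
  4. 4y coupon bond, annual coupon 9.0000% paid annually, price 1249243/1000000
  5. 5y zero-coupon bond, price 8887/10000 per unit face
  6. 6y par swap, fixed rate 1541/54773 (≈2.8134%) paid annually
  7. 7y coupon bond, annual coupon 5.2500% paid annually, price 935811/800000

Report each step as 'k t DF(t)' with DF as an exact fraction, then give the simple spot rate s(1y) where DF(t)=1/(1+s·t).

1 1 383/400
2 2 9393/10000
3 3 1867/2000
4 4 2281/2500
5 5 8887/10000
6 6 8459/10000
7 7 4191/5000
s(1y) = (1/(383/400) − 1)/(1) = 17/383 ≈ 4.4386%

step 1 [1y] swap r/1=17/383: DF=(1 − 17/383·(0))/(1+17/383) = 383/400 ≈ 0.957500
step 2 [2y] zero: DF = P = 9393/10000 ≈ 0.939300
step 3 [3y] zero: DF = P = 1867/2000 ≈ 0.933500
step 4 [4y] bond c/1=9/100: DF=(1249243/1000000 − 9/100·(0.957500+0.939300+0.933500))/(1+9/100) = 2281/2500 ≈ 0.912400
step 5 [5y] zero: DF = P = 8887/10000 ≈ 0.888700
step 6 [6y] swap r/1=1541/54773: DF=(1 − 1541/54773·(0.957500+0.939300+0.933500+0.912400+0.888700))/(1+1541/54773) = 8459/10000 ≈ 0.845900
step 7 [7y] bond c/1=21/400: DF=(935811/800000 − 21/400·(0.957500+0.939300+0.933500+0.912400+0.888700+0.845900))/(1+21/400) = 4191/5000 ≈ 0.838200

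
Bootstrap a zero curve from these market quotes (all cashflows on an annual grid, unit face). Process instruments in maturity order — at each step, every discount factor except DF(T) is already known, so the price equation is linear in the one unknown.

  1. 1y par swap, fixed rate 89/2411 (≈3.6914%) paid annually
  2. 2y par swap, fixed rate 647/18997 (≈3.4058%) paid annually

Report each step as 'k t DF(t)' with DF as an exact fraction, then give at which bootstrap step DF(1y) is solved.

step 1 [1y] swap r/1=89/2411: DF=(1 − 89/2411·(0))/(1+89/2411) = 2411/2500 ≈ 0.964400
step 2 [2y] swap r/1=647/18997: DF=(1 − 647/18997·(0.964400))/(1+647/18997) = 9353/10000 ≈ 0.935300

1 1 2411/2500
2 2 9353/10000
DF(1y) is solved at step 1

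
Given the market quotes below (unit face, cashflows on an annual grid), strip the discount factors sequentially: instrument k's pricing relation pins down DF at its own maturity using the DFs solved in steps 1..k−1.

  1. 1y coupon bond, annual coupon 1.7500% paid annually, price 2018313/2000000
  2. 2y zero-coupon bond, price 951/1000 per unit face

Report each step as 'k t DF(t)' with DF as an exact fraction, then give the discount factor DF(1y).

1 1 4959/5000
2 2 951/1000
DF(1y) = 4959/5000 ≈ 0.991800

step 1 [1y] bond c/1=7/400: DF=(2018313/2000000 − 7/400·(0))/(1+7/400) = 4959/5000 ≈ 0.991800
step 2 [2y] zero: DF = P = 951/1000 ≈ 0.951000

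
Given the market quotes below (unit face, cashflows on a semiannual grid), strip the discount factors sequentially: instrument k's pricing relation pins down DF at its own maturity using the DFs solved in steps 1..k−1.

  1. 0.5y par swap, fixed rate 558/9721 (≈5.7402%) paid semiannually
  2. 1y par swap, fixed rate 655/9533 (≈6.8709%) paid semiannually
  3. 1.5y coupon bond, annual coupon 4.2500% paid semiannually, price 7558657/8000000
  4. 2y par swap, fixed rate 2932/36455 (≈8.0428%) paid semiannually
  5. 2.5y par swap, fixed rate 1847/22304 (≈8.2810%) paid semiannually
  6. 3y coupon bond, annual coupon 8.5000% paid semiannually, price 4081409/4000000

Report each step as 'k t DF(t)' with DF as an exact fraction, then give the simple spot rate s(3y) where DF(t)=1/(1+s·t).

1 1/2 9721/10000
2 1 1869/2000
3 3/2 1771/2000
4 2 4267/5000
5 5/2 8153/10000
6 3 7969/10000
s(3y) = (1/(7969/10000) − 1)/(3) = 677/7969 ≈ 8.4954%

step 1 [0.5y] swap r/2=279/9721: DF=(1 − 279/9721·(0))/(1+279/9721) = 9721/10000 ≈ 0.972100
step 2 [1y] swap r/2=655/19066: DF=(1 − 655/19066·(0.972100))/(1+655/19066) = 1869/2000 ≈ 0.934500
step 3 [1.5y] bond c/2=17/800: DF=(7558657/8000000 − 17/800·(0.972100+0.934500))/(1+17/800) = 1771/2000 ≈ 0.885500
step 4 [2y] swap r/2=1466/36455: DF=(1 − 1466/36455·(0.972100+0.934500+0.885500))/(1+1466/36455) = 4267/5000 ≈ 0.853400
step 5 [2.5y] swap r/2=1847/44608: DF=(1 − 1847/44608·(0.972100+0.934500+0.885500+0.853400))/(1+1847/44608) = 8153/10000 ≈ 0.815300
step 6 [3y] bond c/2=17/400: DF=(4081409/4000000 − 17/400·(0.972100+0.934500+0.885500+0.853400+0.815300))/(1+17/400) = 7969/10000 ≈ 0.796900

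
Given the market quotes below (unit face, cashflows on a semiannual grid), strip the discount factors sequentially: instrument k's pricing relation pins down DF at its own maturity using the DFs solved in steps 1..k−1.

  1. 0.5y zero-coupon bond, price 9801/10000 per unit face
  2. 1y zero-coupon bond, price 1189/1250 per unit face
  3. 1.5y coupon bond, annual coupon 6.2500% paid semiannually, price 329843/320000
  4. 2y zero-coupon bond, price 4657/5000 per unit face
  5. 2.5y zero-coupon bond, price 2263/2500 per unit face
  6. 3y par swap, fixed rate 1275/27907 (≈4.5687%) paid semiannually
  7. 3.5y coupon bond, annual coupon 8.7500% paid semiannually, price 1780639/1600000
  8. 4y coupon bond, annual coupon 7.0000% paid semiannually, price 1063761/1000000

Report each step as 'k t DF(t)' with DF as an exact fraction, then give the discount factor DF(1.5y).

step 1 [0.5y] zero: DF = P = 9801/10000 ≈ 0.980100
step 2 [1y] zero: DF = P = 1189/1250 ≈ 0.951200
step 3 [1.5y] bond c/2=1/32: DF=(329843/320000 − 1/32·(0.980100+0.951200))/(1+1/32) = 941/1000 ≈ 0.941000
step 4 [2y] zero: DF = P = 4657/5000 ≈ 0.931400
step 5 [2.5y] zero: DF = P = 2263/2500 ≈ 0.905200
step 6 [3y] swap r/2=1275/55814: DF=(1 − 1275/55814·(0.980100+0.951200+0.941000+0.931400+0.905200))/(1+1275/55814) = 349/400 ≈ 0.872500
step 7 [3.5y] bond c/2=7/160: DF=(1780639/1600000 − 7/160·(0.980100+0.951200+0.941000+0.931400+0.905200+0.872500))/(1+7/160) = 8323/10000 ≈ 0.832300
step 8 [4y] bond c/2=7/200: DF=(1063761/1000000 − 7/200·(0.980100+0.951200+0.941000+0.931400+0.905200+0.872500+0.832300))/(1+7/200) = 8109/10000 ≈ 0.810900

1 1/2 9801/10000
2 1 1189/1250
3 3/2 941/1000
4 2 4657/5000
5 5/2 2263/2500
6 3 349/400
7 7/2 8323/10000
8 4 8109/10000
DF(1.5y) = 941/1000 ≈ 0.941000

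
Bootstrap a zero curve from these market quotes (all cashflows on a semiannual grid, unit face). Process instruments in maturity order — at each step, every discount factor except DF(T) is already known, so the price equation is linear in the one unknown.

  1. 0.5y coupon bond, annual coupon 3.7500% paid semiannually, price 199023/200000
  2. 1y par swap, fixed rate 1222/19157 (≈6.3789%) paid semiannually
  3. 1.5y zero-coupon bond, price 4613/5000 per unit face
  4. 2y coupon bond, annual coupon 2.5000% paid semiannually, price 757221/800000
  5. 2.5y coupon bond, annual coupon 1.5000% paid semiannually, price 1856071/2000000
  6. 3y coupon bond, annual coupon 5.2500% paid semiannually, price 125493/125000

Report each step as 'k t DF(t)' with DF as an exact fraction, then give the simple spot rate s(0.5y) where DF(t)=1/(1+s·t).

1 1/2 1221/1250
2 1 9389/10000
3 3/2 4613/5000
4 2 4499/5000
5 5/2 8933/10000
6 3 4299/5000
s(0.5y) = (1/(1221/1250) − 1)/(1/2) = 58/1221 ≈ 4.7502%

step 1 [0.5y] bond c/2=3/160: DF=(199023/200000 − 3/160·(0))/(1+3/160) = 1221/1250 ≈ 0.976800
step 2 [1y] swap r/2=611/19157: DF=(1 − 611/19157·(0.976800))/(1+611/19157) = 9389/10000 ≈ 0.938900
step 3 [1.5y] zero: DF = P = 4613/5000 ≈ 0.922600
step 4 [2y] bond c/2=1/80: DF=(757221/800000 − 1/80·(0.976800+0.938900+0.922600))/(1+1/80) = 4499/5000 ≈ 0.899800
step 5 [2.5y] bond c/2=3/400: DF=(1856071/2000000 − 3/400·(0.976800+0.938900+0.922600+0.899800))/(1+3/400) = 8933/10000 ≈ 0.893300
step 6 [3y] bond c/2=21/800: DF=(125493/125000 − 21/800·(0.976800+0.938900+0.922600+0.899800+0.893300))/(1+21/800) = 4299/5000 ≈ 0.859800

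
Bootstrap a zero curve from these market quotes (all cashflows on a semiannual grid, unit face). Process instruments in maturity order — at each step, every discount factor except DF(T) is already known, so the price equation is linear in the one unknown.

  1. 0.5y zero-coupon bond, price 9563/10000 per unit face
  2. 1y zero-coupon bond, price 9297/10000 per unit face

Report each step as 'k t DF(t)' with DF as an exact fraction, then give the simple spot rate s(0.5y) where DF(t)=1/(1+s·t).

step 1 [0.5y] zero: DF = P = 9563/10000 ≈ 0.956300
step 2 [1y] zero: DF = P = 9297/10000 ≈ 0.929700

1 1/2 9563/10000
2 1 9297/10000
s(0.5y) = (1/(9563/10000) − 1)/(1/2) = 874/9563 ≈ 9.1394%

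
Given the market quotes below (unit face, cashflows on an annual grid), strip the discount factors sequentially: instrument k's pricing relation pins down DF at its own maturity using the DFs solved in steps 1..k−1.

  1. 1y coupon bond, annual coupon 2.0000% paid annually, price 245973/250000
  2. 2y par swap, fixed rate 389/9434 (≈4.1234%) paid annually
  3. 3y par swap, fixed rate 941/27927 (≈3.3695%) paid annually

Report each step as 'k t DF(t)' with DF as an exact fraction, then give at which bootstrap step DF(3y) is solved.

1 1 4823/5000
2 2 4611/5000
3 3 9059/10000
DF(3y) is solved at step 3

step 1 [1y] bond c/1=1/50: DF=(245973/250000 − 1/50·(0))/(1+1/50) = 4823/5000 ≈ 0.964600
step 2 [2y] swap r/1=389/9434: DF=(1 − 389/9434·(0.964600))/(1+389/9434) = 4611/5000 ≈ 0.922200
step 3 [3y] swap r/1=941/27927: DF=(1 − 941/27927·(0.964600+0.922200))/(1+941/27927) = 9059/10000 ≈ 0.905900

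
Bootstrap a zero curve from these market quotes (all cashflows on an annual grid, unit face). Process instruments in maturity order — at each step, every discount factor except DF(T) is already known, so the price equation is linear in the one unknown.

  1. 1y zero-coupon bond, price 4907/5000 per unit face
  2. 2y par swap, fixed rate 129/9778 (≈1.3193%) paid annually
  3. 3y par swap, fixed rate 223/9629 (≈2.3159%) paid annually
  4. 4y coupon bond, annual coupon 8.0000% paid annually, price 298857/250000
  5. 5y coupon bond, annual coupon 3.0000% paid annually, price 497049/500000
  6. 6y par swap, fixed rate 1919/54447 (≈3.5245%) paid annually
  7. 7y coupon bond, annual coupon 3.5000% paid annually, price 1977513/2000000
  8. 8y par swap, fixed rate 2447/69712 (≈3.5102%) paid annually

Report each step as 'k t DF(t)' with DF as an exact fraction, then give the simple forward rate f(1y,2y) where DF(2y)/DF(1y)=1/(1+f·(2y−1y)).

step 1 [1y] zero: DF = P = 4907/5000 ≈ 0.981400
step 2 [2y] swap r/1=129/9778: DF=(1 − 129/9778·(0.981400))/(1+129/9778) = 4871/5000 ≈ 0.974200
step 3 [3y] swap r/1=223/9629: DF=(1 − 223/9629·(0.981400+0.974200))/(1+223/9629) = 9331/10000 ≈ 0.933100
step 4 [4y] bond c/1=2/25: DF=(298857/250000 − 2/25·(0.981400+0.974200+0.933100))/(1+2/25) = 8929/10000 ≈ 0.892900
step 5 [5y] bond c/1=3/100: DF=(497049/500000 − 3/100·(0.981400+0.974200+0.933100+0.892900))/(1+3/100) = 171/200 ≈ 0.855000
step 6 [6y] swap r/1=1919/54447: DF=(1 − 1919/54447·(0.981400+0.974200+0.933100+0.892900+0.855000))/(1+1919/54447) = 8081/10000 ≈ 0.808100
step 7 [7y] bond c/1=7/200: DF=(1977513/2000000 − 7/200·(0.981400+0.974200+0.933100+0.892900+0.855000+0.808100))/(1+7/200) = 482/625 ≈ 0.771200
step 8 [8y] swap r/1=2447/69712: DF=(1 − 2447/69712·(0.981400+0.974200+0.933100+0.892900+0.855000+0.808100+0.771200))/(1+2447/69712) = 7553/10000 ≈ 0.755300

1 1 4907/5000
2 2 4871/5000
3 3 9331/10000
4 4 8929/10000
5 5 171/200
6 6 8081/10000
7 7 482/625
8 8 7553/10000
f(1y,2y) = ((4907/5000)/(4871/5000) − 1)/(1) = 36/4871 ≈ 0.7391%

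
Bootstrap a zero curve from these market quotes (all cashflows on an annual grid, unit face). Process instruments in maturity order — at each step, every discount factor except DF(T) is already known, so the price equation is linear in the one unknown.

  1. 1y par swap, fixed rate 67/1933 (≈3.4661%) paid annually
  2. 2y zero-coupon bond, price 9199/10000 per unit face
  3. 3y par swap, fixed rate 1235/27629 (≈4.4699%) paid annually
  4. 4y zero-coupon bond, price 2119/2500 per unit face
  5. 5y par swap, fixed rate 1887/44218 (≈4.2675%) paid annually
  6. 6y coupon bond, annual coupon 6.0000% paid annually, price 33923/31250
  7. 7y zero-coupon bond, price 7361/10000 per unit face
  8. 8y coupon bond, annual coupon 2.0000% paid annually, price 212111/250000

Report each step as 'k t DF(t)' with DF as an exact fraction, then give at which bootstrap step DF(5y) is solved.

step 1 [1y] swap r/1=67/1933: DF=(1 − 67/1933·(0))/(1+67/1933) = 1933/2000 ≈ 0.966500
step 2 [2y] zero: DF = P = 9199/10000 ≈ 0.919900
step 3 [3y] swap r/1=1235/27629: DF=(1 − 1235/27629·(0.966500+0.919900))/(1+1235/27629) = 1753/2000 ≈ 0.876500
step 4 [4y] zero: DF = P = 2119/2500 ≈ 0.847600
step 5 [5y] swap r/1=1887/44218: DF=(1 − 1887/44218·(0.966500+0.919900+0.876500+0.847600))/(1+1887/44218) = 8113/10000 ≈ 0.811300
step 6 [6y] bond c/1=3/50: DF=(33923/31250 − 3/50·(0.966500+0.919900+0.876500+0.847600+0.811300))/(1+3/50) = 3869/5000 ≈ 0.773800
step 7 [7y] zero: DF = P = 7361/10000 ≈ 0.736100
step 8 [8y] bond c/1=1/50: DF=(212111/250000 − 1/50·(0.966500+0.919900+0.876500+0.847600+0.811300+0.773800+0.736100))/(1+1/50) = 1431/2000 ≈ 0.715500

1 1 1933/2000
2 2 9199/10000
3 3 1753/2000
4 4 2119/2500
5 5 8113/10000
6 6 3869/5000
7 7 7361/10000
8 8 1431/2000
DF(5y) is solved at step 5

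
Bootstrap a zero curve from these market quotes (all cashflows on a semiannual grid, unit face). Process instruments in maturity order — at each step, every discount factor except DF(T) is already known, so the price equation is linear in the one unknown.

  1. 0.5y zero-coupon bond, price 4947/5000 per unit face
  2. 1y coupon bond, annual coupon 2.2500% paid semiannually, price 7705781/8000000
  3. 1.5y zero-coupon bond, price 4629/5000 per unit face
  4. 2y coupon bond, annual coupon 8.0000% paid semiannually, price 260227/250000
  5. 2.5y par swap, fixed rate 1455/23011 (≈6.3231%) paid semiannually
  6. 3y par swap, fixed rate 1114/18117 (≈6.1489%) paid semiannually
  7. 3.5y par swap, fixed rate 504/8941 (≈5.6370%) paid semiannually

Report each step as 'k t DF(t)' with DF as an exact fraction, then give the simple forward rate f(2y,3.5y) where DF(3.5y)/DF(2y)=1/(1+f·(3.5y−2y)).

1 1/2 4947/5000
2 1 1883/2000
3 3/2 4629/5000
4 2 891/1000
5 5/2 1709/2000
6 3 8329/10000
7 7/2 2059/2500
f(2y,3.5y) = ((891/1000)/(2059/2500) − 1)/(3/2) = 337/6177 ≈ 5.4557%

step 1 [0.5y] zero: DF = P = 4947/5000 ≈ 0.989400
step 2 [1y] bond c/2=9/800: DF=(7705781/8000000 − 9/800·(0.989400))/(1+9/800) = 1883/2000 ≈ 0.941500
step 3 [1.5y] zero: DF = P = 4629/5000 ≈ 0.925800
step 4 [2y] bond c/2=1/25: DF=(260227/250000 − 1/25·(0.989400+0.941500+0.925800))/(1+1/25) = 891/1000 ≈ 0.891000
step 5 [2.5y] swap r/2=1455/46022: DF=(1 − 1455/46022·(0.989400+0.941500+0.925800+0.891000))/(1+1455/46022) = 1709/2000 ≈ 0.854500
step 6 [3y] swap r/2=557/18117: DF=(1 − 557/18117·(0.989400+0.941500+0.925800+0.891000+0.854500))/(1+557/18117) = 8329/10000 ≈ 0.832900
step 7 [3.5y] swap r/2=252/8941: DF=(1 − 252/8941·(0.989400+0.941500+0.925800+0.891000+0.854500+0.832900))/(1+252/8941) = 2059/2500 ≈ 0.823600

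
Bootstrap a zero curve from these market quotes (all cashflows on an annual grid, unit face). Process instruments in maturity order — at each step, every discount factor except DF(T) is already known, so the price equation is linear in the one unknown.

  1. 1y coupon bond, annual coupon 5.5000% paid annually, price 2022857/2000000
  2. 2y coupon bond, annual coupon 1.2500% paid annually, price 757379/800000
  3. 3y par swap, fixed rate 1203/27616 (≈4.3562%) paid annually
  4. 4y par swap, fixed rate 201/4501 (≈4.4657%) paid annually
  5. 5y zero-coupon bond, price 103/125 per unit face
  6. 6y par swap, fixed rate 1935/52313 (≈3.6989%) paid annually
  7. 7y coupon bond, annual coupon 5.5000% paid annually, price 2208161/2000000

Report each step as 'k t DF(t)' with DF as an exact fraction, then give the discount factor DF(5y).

1 1 9587/10000
2 2 577/625
3 3 8797/10000
4 4 1049/1250
5 5 103/125
6 6 1613/2000
7 7 3869/5000
DF(5y) = 103/125 ≈ 0.824000

step 1 [1y] bond c/1=11/200: DF=(2022857/2000000 − 11/200·(0))/(1+11/200) = 9587/10000 ≈ 0.958700
step 2 [2y] bond c/1=1/80: DF=(757379/800000 − 1/80·(0.958700))/(1+1/80) = 577/625 ≈ 0.923200
step 3 [3y] swap r/1=1203/27616: DF=(1 − 1203/27616·(0.958700+0.923200))/(1+1203/27616) = 8797/10000 ≈ 0.879700
step 4 [4y] swap r/1=201/4501: DF=(1 − 201/4501·(0.958700+0.923200+0.879700))/(1+201/4501) = 1049/1250 ≈ 0.839200
step 5 [5y] zero: DF = P = 103/125 ≈ 0.824000
step 6 [6y] swap r/1=1935/52313: DF=(1 − 1935/52313·(0.958700+0.923200+0.879700+0.839200+0.824000))/(1+1935/52313) = 1613/2000 ≈ 0.806500
step 7 [7y] bond c/1=11/200: DF=(2208161/2000000 − 11/200·(0.958700+0.923200+0.879700+0.839200+0.824000+0.806500))/(1+11/200) = 3869/5000 ≈ 0.773800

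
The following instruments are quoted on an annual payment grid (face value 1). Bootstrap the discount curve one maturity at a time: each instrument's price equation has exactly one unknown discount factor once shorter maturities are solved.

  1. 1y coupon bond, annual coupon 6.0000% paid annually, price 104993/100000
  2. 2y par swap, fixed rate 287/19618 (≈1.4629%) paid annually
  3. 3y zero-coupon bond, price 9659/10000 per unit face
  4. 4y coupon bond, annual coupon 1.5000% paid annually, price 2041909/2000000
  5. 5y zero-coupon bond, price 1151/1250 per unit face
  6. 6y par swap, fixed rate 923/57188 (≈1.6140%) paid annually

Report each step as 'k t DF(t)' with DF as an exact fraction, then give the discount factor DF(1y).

step 1 [1y] bond c/1=3/50: DF=(104993/100000 − 3/50·(0))/(1+3/50) = 1981/2000 ≈ 0.990500
step 2 [2y] swap r/1=287/19618: DF=(1 − 287/19618·(0.990500))/(1+287/19618) = 9713/10000 ≈ 0.971300
step 3 [3y] zero: DF = P = 9659/10000 ≈ 0.965900
step 4 [4y] bond c/1=3/200: DF=(2041909/2000000 − 3/200·(0.990500+0.971300+0.965900))/(1+3/200) = 4813/5000 ≈ 0.962600
step 5 [5y] zero: DF = P = 1151/1250 ≈ 0.920800
step 6 [6y] swap r/1=923/57188: DF=(1 − 923/57188·(0.990500+0.971300+0.965900+0.962600+0.920800))/(1+923/57188) = 9077/10000 ≈ 0.907700

1 1 1981/2000
2 2 9713/10000
3 3 9659/10000
4 4 4813/5000
5 5 1151/1250
6 6 9077/10000
DF(1y) = 1981/2000 ≈ 0.990500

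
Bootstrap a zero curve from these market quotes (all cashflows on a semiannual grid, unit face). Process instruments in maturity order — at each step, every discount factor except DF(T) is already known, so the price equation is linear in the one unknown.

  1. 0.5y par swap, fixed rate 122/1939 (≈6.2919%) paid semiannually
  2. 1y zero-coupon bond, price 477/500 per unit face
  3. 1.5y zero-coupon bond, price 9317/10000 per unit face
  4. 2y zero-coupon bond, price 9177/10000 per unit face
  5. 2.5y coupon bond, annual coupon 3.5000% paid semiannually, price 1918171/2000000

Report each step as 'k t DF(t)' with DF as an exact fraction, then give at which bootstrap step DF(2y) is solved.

step 1 [0.5y] swap r/2=61/1939: DF=(1 − 61/1939·(0))/(1+61/1939) = 1939/2000 ≈ 0.969500
step 2 [1y] zero: DF = P = 477/500 ≈ 0.954000
step 3 [1.5y] zero: DF = P = 9317/10000 ≈ 0.931700
step 4 [2y] zero: DF = P = 9177/10000 ≈ 0.917700
step 5 [2.5y] bond c/2=7/400: DF=(1918171/2000000 − 7/400·(0.969500+0.954000+0.931700+0.917700))/(1+7/400) = 8777/10000 ≈ 0.877700

1 1/2 1939/2000
2 1 477/500
3 3/2 9317/10000
4 2 9177/10000
5 5/2 8777/10000
DF(2y) is solved at step 4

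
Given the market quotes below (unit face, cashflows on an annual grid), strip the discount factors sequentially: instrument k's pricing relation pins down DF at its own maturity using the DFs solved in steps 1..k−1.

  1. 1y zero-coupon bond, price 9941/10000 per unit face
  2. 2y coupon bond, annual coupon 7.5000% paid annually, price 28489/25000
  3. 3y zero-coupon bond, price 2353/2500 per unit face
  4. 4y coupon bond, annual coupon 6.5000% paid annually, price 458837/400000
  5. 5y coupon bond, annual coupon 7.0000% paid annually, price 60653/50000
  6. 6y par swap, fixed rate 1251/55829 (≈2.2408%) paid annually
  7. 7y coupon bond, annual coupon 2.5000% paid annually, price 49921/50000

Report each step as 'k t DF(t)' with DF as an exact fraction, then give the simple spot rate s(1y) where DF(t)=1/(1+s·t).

step 1 [1y] zero: DF = P = 9941/10000 ≈ 0.994100
step 2 [2y] bond c/1=3/40: DF=(28489/25000 − 3/40·(0.994100))/(1+3/40) = 9907/10000 ≈ 0.990700
step 3 [3y] zero: DF = P = 2353/2500 ≈ 0.941200
step 4 [4y] bond c/1=13/200: DF=(458837/400000 − 13/200·(0.994100+0.990700+0.941200))/(1+13/200) = 1797/2000 ≈ 0.898500
step 5 [5y] bond c/1=7/100: DF=(60653/50000 − 7/100·(0.994100+0.990700+0.941200+0.898500))/(1+7/100) = 1767/2000 ≈ 0.883500
step 6 [6y] swap r/1=1251/55829: DF=(1 − 1251/55829·(0.994100+0.990700+0.941200+0.898500+0.883500))/(1+1251/55829) = 8749/10000 ≈ 0.874900
step 7 [7y] bond c/1=1/40: DF=(49921/50000 − 1/40·(0.994100+0.990700+0.941200+0.898500+0.883500+0.874900))/(1+1/40) = 8379/10000 ≈ 0.837900

1 1 9941/10000
2 2 9907/10000
3 3 2353/2500
4 4 1797/2000
5 5 1767/2000
6 6 8749/10000
7 7 8379/10000
s(1y) = (1/(9941/10000) − 1)/(1) = 59/9941 ≈ 0.5935%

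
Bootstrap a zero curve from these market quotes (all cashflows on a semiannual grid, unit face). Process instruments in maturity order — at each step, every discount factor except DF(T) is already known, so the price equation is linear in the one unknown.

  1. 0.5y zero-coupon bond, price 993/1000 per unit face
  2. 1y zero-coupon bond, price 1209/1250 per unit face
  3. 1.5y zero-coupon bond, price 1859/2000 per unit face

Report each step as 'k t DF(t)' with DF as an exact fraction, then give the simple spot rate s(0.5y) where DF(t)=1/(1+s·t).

1 1/2 993/1000
2 1 1209/1250
3 3/2 1859/2000
s(0.5y) = (1/(993/1000) − 1)/(1/2) = 14/993 ≈ 1.4099%

step 1 [0.5y] zero: DF = P = 993/1000 ≈ 0.993000
step 2 [1y] zero: DF = P = 1209/1250 ≈ 0.967200
step 3 [1.5y] zero: DF = P = 1859/2000 ≈ 0.929500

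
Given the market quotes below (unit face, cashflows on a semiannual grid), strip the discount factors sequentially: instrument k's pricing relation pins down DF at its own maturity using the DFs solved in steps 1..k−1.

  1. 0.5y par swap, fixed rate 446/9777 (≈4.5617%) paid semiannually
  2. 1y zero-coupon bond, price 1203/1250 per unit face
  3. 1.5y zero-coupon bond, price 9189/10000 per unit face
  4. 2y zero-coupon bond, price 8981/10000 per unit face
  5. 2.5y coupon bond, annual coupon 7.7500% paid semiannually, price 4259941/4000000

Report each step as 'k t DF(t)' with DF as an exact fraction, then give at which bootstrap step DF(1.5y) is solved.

1 1/2 9777/10000
2 1 1203/1250
3 3/2 9189/10000
4 2 8981/10000
5 5/2 8851/10000
DF(1.5y) is solved at step 3

step 1 [0.5y] swap r/2=223/9777: DF=(1 − 223/9777·(0))/(1+223/9777) = 9777/10000 ≈ 0.977700
step 2 [1y] zero: DF = P = 1203/1250 ≈ 0.962400
step 3 [1.5y] zero: DF = P = 9189/10000 ≈ 0.918900
step 4 [2y] zero: DF = P = 8981/10000 ≈ 0.898100
step 5 [2.5y] bond c/2=31/800: DF=(4259941/4000000 − 31/800·(0.977700+0.962400+0.918900+0.898100))/(1+31/800) = 8851/10000 ≈ 0.885100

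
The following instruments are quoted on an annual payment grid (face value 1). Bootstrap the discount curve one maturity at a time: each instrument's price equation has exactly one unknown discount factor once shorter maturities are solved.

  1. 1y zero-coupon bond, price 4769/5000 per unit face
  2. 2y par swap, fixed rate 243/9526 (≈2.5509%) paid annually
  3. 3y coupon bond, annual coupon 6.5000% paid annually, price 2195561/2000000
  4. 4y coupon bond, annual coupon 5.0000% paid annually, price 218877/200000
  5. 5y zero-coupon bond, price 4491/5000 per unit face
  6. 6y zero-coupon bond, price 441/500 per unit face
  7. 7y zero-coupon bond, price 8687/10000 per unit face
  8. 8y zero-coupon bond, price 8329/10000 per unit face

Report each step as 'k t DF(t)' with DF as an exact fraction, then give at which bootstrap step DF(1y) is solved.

1 1 4769/5000
2 2 4757/5000
3 3 1829/2000
4 4 227/250
5 5 4491/5000
6 6 441/500
7 7 8687/10000
8 8 8329/10000
DF(1y) is solved at step 1

step 1 [1y] zero: DF = P = 4769/5000 ≈ 0.953800
step 2 [2y] swap r/1=243/9526: DF=(1 − 243/9526·(0.953800))/(1+243/9526) = 4757/5000 ≈ 0.951400
step 3 [3y] bond c/1=13/200: DF=(2195561/2000000 − 13/200·(0.953800+0.951400))/(1+13/200) = 1829/2000 ≈ 0.914500
step 4 [4y] bond c/1=1/20: DF=(218877/200000 − 1/20·(0.953800+0.951400+0.914500))/(1+1/20) = 227/250 ≈ 0.908000
step 5 [5y] zero: DF = P = 4491/5000 ≈ 0.898200
step 6 [6y] zero: DF = P = 441/500 ≈ 0.882000
step 7 [7y] zero: DF = P = 8687/10000 ≈ 0.868700
step 8 [8y] zero: DF = P = 8329/10000 ≈ 0.832900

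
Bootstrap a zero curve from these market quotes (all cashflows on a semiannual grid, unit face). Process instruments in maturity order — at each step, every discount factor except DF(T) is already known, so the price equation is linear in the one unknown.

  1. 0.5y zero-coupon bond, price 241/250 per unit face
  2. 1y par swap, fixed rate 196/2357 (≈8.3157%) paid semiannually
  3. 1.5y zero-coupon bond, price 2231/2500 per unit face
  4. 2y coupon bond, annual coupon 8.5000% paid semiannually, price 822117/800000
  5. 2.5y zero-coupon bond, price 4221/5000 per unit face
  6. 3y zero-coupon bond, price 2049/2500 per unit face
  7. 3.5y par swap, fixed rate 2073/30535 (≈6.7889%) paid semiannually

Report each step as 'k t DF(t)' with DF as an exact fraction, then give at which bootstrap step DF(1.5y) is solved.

1 1/2 241/250
2 1 576/625
3 3/2 2231/2500
4 2 349/400
5 5/2 4221/5000
6 3 2049/2500
7 7/2 7927/10000
DF(1.5y) is solved at step 3

step 1 [0.5y] zero: DF = P = 241/250 ≈ 0.964000
step 2 [1y] swap r/2=98/2357: DF=(1 − 98/2357·(0.964000))/(1+98/2357) = 576/625 ≈ 0.921600
step 3 [1.5y] zero: DF = P = 2231/2500 ≈ 0.892400
step 4 [2y] bond c/2=17/400: DF=(822117/800000 − 17/400·(0.964000+0.921600+0.892400))/(1+17/400) = 349/400 ≈ 0.872500
step 5 [2.5y] zero: DF = P = 4221/5000 ≈ 0.844200
step 6 [3y] zero: DF = P = 2049/2500 ≈ 0.819600
step 7 [3.5y] swap r/2=2073/61070: DF=(1 − 2073/61070·(0.964000+0.921600+0.892400+0.872500+0.844200+0.819600))/(1+2073/61070) = 7927/10000 ≈ 0.792700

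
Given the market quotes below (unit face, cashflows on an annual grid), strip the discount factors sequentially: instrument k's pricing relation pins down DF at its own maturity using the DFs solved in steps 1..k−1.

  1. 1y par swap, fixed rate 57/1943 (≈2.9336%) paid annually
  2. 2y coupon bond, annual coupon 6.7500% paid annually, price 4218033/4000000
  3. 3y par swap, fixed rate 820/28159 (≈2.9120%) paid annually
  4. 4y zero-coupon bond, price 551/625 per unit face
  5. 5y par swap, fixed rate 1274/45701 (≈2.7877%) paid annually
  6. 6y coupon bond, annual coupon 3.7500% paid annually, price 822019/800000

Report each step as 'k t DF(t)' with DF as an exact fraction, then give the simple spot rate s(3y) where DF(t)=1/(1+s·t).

step 1 [1y] swap r/1=57/1943: DF=(1 − 57/1943·(0))/(1+57/1943) = 1943/2000 ≈ 0.971500
step 2 [2y] bond c/1=27/400: DF=(4218033/4000000 − 27/400·(0.971500))/(1+27/400) = 579/625 ≈ 0.926400
step 3 [3y] swap r/1=820/28159: DF=(1 − 820/28159·(0.971500+0.926400))/(1+820/28159) = 459/500 ≈ 0.918000
step 4 [4y] zero: DF = P = 551/625 ≈ 0.881600
step 5 [5y] swap r/1=1274/45701: DF=(1 − 1274/45701·(0.971500+0.926400+0.918000+0.881600))/(1+1274/45701) = 4363/5000 ≈ 0.872600
step 6 [6y] bond c/1=3/80: DF=(822019/800000 − 3/80·(0.971500+0.926400+0.918000+0.881600+0.872600))/(1+3/80) = 2063/2500 ≈ 0.825200

1 1 1943/2000
2 2 579/625
3 3 459/500
4 4 551/625
5 5 4363/5000
6 6 2063/2500
s(3y) = (1/(459/500) − 1)/(3) = 41/1377 ≈ 2.9775%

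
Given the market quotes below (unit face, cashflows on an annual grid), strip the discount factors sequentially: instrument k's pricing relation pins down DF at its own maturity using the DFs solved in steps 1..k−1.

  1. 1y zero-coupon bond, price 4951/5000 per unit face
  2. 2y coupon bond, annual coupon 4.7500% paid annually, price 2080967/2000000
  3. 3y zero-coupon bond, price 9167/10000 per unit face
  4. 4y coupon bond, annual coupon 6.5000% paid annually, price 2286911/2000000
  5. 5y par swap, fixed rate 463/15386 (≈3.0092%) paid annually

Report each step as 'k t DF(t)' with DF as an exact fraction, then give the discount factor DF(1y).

step 1 [1y] zero: DF = P = 4951/5000 ≈ 0.990200
step 2 [2y] bond c/1=19/400: DF=(2080967/2000000 − 19/400·(0.990200))/(1+19/400) = 2371/2500 ≈ 0.948400
step 3 [3y] zero: DF = P = 9167/10000 ≈ 0.916700
step 4 [4y] bond c/1=13/200: DF=(2286911/2000000 − 13/200·(0.990200+0.948400+0.916700))/(1+13/200) = 4497/5000 ≈ 0.899400
step 5 [5y] swap r/1=463/15386: DF=(1 − 463/15386·(0.990200+0.948400+0.916700+0.899400))/(1+463/15386) = 8611/10000 ≈ 0.861100

1 1 4951/5000
2 2 2371/2500
3 3 9167/10000
4 4 4497/5000
5 5 8611/10000
DF(1y) = 4951/5000 ≈ 0.990200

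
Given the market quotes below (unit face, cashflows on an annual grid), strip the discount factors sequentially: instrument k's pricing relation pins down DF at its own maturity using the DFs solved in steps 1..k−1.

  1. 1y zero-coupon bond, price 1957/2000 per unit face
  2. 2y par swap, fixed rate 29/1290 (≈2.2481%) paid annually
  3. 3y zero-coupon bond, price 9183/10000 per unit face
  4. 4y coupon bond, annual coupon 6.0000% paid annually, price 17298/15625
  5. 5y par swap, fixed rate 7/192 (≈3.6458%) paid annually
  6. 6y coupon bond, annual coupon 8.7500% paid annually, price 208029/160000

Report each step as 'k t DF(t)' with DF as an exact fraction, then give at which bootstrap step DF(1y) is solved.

1 1 1957/2000
2 2 1913/2000
3 3 9183/10000
4 4 8829/10000
5 5 4167/5000
6 6 8279/10000
DF(1y) is solved at step 1

step 1 [1y] zero: DF = P = 1957/2000 ≈ 0.978500
step 2 [2y] swap r/1=29/1290: DF=(1 − 29/1290·(0.978500))/(1+29/1290) = 1913/2000 ≈ 0.956500
step 3 [3y] zero: DF = P = 9183/10000 ≈ 0.918300
step 4 [4y] bond c/1=3/50: DF=(17298/15625 − 3/50·(0.978500+0.956500+0.918300))/(1+3/50) = 8829/10000 ≈ 0.882900
step 5 [5y] swap r/1=7/192: DF=(1 − 7/192·(0.978500+0.956500+0.918300+0.882900))/(1+7/192) = 4167/5000 ≈ 0.833400
step 6 [6y] bond c/1=7/80: DF=(208029/160000 − 7/80·(0.978500+0.956500+0.918300+0.882900+0.833400))/(1+7/80) = 8279/10000 ≈ 0.827900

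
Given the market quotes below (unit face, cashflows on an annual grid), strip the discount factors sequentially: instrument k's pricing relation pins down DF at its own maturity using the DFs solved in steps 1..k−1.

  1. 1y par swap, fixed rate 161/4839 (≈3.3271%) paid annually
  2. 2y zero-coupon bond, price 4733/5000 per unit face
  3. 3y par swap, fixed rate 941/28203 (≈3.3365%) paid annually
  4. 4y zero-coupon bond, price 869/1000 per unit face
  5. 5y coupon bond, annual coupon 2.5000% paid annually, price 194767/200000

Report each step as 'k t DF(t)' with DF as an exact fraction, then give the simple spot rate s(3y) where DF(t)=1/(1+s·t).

1 1 4839/5000
2 2 4733/5000
3 3 9059/10000
4 4 869/1000
5 5 8601/10000
s(3y) = (1/(9059/10000) − 1)/(3) = 941/27177 ≈ 3.4625%

step 1 [1y] swap r/1=161/4839: DF=(1 − 161/4839·(0))/(1+161/4839) = 4839/5000 ≈ 0.967800
step 2 [2y] zero: DF = P = 4733/5000 ≈ 0.946600
step 3 [3y] swap r/1=941/28203: DF=(1 − 941/28203·(0.967800+0.946600))/(1+941/28203) = 9059/10000 ≈ 0.905900
step 4 [4y] zero: DF = P = 869/1000 ≈ 0.869000
step 5 [5y] bond c/1=1/40: DF=(194767/200000 − 1/40·(0.967800+0.946600+0.905900+0.869000))/(1+1/40) = 8601/10000 ≈ 0.860100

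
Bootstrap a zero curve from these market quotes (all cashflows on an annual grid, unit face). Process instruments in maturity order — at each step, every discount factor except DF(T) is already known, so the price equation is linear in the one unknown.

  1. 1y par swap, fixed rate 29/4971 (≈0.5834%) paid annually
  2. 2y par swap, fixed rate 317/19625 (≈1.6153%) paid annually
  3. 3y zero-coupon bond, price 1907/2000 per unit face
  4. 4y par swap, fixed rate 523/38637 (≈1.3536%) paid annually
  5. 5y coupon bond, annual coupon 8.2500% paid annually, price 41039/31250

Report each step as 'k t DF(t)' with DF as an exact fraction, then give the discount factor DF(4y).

step 1 [1y] swap r/1=29/4971: DF=(1 − 29/4971·(0))/(1+29/4971) = 4971/5000 ≈ 0.994200
step 2 [2y] swap r/1=317/19625: DF=(1 − 317/19625·(0.994200))/(1+317/19625) = 9683/10000 ≈ 0.968300
step 3 [3y] zero: DF = P = 1907/2000 ≈ 0.953500
step 4 [4y] swap r/1=523/38637: DF=(1 − 523/38637·(0.994200+0.968300+0.953500))/(1+523/38637) = 9477/10000 ≈ 0.947700
step 5 [5y] bond c/1=33/400: DF=(41039/31250 − 33/400·(0.994200+0.968300+0.953500+0.947700))/(1+33/400) = 9187/10000 ≈ 0.918700

1 1 4971/5000
2 2 9683/10000
3 3 1907/2000
4 4 9477/10000
5 5 9187/10000
DF(4y) = 9477/10000 ≈ 0.947700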